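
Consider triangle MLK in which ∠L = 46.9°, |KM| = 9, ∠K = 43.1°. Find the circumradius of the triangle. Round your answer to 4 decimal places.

R ≈ 6.1630

The third angle is ∠M = 180° − ∠L − ∠K = 90.00°.
Law of sines: |LK| = |KM|·sin M/sin L ≈ 12.326.
Law of sines: |ML| = |KM|·sin K/sin L ≈ 8.4221.
Circumradius = |KM|/(2 sin L) ≈ 6.163.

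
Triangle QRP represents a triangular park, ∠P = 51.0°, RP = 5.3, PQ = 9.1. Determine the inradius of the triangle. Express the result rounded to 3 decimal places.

By the law of cosines, QR² = RP² + PQ² − 2·RP·PQ·cos P = 50.196, so QR ≈ 7.0849.
Area = ½·RP·PQ·sin P ≈ 18.741.
Semiperimeter s = (5.3+9.1+7.0849)/2 = 10.742.
Inradius = area/s = 18.741/10.742 ≈ 1.7446.

1.745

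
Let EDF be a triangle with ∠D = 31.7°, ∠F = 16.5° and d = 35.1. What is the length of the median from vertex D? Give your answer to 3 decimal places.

The third angle is ∠E = 180° − ∠D − ∠F = 131.80°.
Law of sines: e = d·sin E/sin D ≈ 49.796.
Law of sines: f = d·sin F/sin D ≈ 18.971.
Median from D: ½√(2·f² + 2·e² − d²) ≈ 33.343.

m_D ≈ 33.343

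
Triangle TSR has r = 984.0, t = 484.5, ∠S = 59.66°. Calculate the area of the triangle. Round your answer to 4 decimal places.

area ≈ 205727.0391

Area = ½·r·t·sin S ≈ 2.0573e+05.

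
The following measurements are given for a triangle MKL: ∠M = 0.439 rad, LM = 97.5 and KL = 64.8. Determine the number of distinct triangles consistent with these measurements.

2

LM·sin M = 97.5·sin(0.439 rad) ≈ 41.44.
Since LM sin M < KL < LM (41.44 < 64.8 < 97.5), two triangles exist.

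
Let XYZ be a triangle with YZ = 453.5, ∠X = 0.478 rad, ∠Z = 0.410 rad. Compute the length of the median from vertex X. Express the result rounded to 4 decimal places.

The third angle is ∠Y = π − ∠Z − ∠X = 2.254 rad.
Law of sines: ZX = YZ·sin Y/sin X ≈ 764.84.
Law of sines: XY = YZ·sin Z/sin X ≈ 392.97.
Median from X: ½√(2·ZX² + 2·XY² − YZ²) ≈ 564.17.

564.1718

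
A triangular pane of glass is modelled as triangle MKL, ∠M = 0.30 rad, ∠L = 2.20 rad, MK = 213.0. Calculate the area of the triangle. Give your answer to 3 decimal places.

4962.291

The third angle is ∠K = π − ∠L − ∠M = 0.642 rad.
Law of sines: KL = MK·sin M/sin L ≈ 77.855.
Law of sines: LM = MK·sin K/sin L ≈ 157.67.
Area = ½·MK·KL·sin K ≈ 4962.3.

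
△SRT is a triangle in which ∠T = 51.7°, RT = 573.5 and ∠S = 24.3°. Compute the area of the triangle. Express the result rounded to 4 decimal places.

area ≈ 304299.9578

The third angle is ∠R = 180° − ∠T − ∠S = 104.00°.
Law of sines: TS = RT·sin R/sin S ≈ 1352.2.
Law of sines: SR = RT·sin T/sin S ≈ 1093.7.
Area = ½·RT·TS·sin T ≈ 3.043e+05.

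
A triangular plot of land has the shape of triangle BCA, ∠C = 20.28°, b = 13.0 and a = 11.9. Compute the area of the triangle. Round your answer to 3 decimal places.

area ≈ 26.810

Area = ½·a·b·sin C ≈ 26.81.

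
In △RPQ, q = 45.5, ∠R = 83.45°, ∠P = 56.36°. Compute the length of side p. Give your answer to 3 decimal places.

58.700

The third angle is ∠Q = 180° − ∠R − ∠P = 40.19°.
Law of sines: p = q·sin P/sin Q ≈ 58.7.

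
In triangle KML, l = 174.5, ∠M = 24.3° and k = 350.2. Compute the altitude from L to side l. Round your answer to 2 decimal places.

h_L ≈ 144.11

By the law of cosines, m² = l² + k² − 2·l·k·cos M = 41699, so m ≈ 204.2.
Area = ½·l·k·sin M ≈ 12574.
The altitude from L has length 2·area/l ≈ 144.11.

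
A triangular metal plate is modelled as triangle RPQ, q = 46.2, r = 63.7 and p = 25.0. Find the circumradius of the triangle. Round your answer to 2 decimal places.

By the law of cosines, cos R = (p² + q² − r²) / (2·p·q) ≈ -0.56201, so ∠R ≈ 2.168 rad.
Circumradius = r/(2 sin R) ≈ 38.507.

38.51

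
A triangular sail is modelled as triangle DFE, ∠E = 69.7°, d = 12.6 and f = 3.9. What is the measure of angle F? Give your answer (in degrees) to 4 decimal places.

18.0157

By the law of cosines, e² = d² + f² − 2·d·f·cos E = 139.87, so e ≈ 11.827.
Law of cosines again: cos F = (e² + d² − f²)/(2·e·d) ≈ 0.95097, so ∠F ≈ 18.02°.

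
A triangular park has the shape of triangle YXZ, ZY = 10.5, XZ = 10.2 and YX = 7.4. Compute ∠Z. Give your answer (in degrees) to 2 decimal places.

By the law of cosines, cos Z = (XZ² + ZY² − YX²) / (2·XZ·ZY) ≈ 0.74477, so ∠Z ≈ 41.86°.

41.86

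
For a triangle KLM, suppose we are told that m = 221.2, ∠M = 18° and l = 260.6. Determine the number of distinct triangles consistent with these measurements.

2

l·sin M = 260.6·sin(18°) ≈ 80.53.
Since l sin M < m < l (80.53 < 221.2 < 260.6), two triangles exist.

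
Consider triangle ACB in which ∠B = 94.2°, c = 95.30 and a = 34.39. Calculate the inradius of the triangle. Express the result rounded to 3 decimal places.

14.007

By the law of cosines, b² = a² + c² − 2·a·c·cos B = 10745, so b ≈ 103.66.
Area = ½·a·c·sin B ≈ 1634.3.
Semiperimeter s = (34.39+95.3+103.66)/2 = 116.67.
Inradius = area/s = 1634.3/116.67 ≈ 14.007.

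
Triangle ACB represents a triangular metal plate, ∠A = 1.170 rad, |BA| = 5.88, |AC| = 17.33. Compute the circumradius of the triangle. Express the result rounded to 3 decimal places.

By the law of cosines, |CB|² = |BA|² + |AC|² − 2·|BA|·|AC|·cos A = 255.39, so |CB| ≈ 15.981.
Area = ½·|BA|·|AC|·sin A ≈ 46.912.
Circumradius = |CB|/(2 sin A) ≈ 8.6782.

8.678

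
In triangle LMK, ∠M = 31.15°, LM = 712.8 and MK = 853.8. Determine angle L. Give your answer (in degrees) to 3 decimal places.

∠L ≈ 92.320°

By the law of cosines, KL² = LM² + MK² − 2·LM·MK·cos M = 1.9538e+05, so KL ≈ 442.02.
Law of cosines again: cos L = (KL² + LM² − MK²)/(2·KL·LM) ≈ -0.04049, so ∠L ≈ 92.32°.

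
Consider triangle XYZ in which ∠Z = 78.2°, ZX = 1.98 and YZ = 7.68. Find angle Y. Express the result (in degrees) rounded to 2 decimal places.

14.92

By the law of cosines, XY² = YZ² + ZX² − 2·YZ·ZX·cos Z = 56.684, so XY ≈ 7.5288.
Law of cosines again: cos Y = (XY² + YZ² − ZX²)/(2·XY·YZ) ≈ 0.96630, so ∠Y ≈ 14.92°.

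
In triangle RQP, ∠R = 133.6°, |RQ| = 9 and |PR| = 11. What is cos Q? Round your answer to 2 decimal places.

By the law of cosines, |QP|² = |PR|² + |RQ|² − 2·|PR|·|RQ|·cos R = 338.54, so |QP| ≈ 18.4.
Law of cosines again: cos Q = (|RQ|² + |QP|² − |PR|²)/(2·|RQ|·|QP|) ≈ 0.90142, so ∠Q ≈ 25.65°.

0.90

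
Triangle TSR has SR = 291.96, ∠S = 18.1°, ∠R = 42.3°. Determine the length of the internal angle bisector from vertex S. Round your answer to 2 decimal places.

The third angle is ∠T = 180° − ∠S − ∠R = 119.60°.
Law of sines: RT = SR·sin S/sin T ≈ 104.32.
Law of sines: TS = SR·sin R/sin T ≈ 225.98.
The bisector from S has length 2·TS·SR·cos(∠S/2)/(TS+SR) ≈ 251.6.

t_S ≈ 251.60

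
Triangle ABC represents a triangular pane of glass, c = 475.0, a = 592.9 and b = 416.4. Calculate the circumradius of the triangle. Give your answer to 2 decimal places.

By the law of cosines, cos A = (b² + c² − a²) / (2·b·c) ≈ 0.12004, so ∠A ≈ 83.11°.
Circumradius = a/(2 sin A) ≈ 298.61.

R ≈ 298.61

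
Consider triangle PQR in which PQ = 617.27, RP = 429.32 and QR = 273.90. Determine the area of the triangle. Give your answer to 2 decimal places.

Semiperimeter s = (273.9 + 429.32 + 617.27)/2 = 660.25.
Heron's formula: area = √(660.25·386.35·230.93·42.975) ≈ 50313.

area ≈ 50313.40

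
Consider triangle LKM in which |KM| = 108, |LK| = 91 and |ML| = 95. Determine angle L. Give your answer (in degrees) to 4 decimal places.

∠L ≈ 70.9547°

By the law of cosines, cos L = (|ML|² + |LK|² − |KM|²) / (2·|ML|·|LK|) ≈ 0.32632, so ∠L ≈ 70.95°.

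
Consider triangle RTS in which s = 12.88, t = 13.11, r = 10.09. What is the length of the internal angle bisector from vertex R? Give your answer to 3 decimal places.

By the law of cosines, cos R = (t² + s² − r²) / (2·t·s) ≈ 0.69869, so ∠R ≈ 45.68°.
The bisector from R has length 2·t·s·cos(∠R/2)/(t+s) ≈ 11.975.

t_R ≈ 11.975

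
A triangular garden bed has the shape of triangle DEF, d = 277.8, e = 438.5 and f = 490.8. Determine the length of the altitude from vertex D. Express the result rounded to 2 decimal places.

435.47

Semiperimeter s = (277.8 + 438.5 + 490.8)/2 = 603.55.
Heron's formula: area = √(603.55·325.75·165.05·112.75) ≈ 60487.
The altitude from D has length 2·area/d ≈ 435.47.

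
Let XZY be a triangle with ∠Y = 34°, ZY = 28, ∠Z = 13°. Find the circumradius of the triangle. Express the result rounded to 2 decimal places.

R ≈ 19.14

The third angle is ∠X = 180° − ∠Z − ∠Y = 133.00°.
Law of sines: YX = ZY·sin Z/sin X ≈ 8.6123.
Law of sines: XZ = ZY·sin Y/sin X ≈ 21.409.
Circumradius = ZY/(2 sin X) ≈ 19.143.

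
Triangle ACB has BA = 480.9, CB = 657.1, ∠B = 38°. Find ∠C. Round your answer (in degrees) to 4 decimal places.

∠C ≈ 46.7881°

By the law of cosines, AC² = CB² + BA² − 2·CB·BA·cos B = 1.6502e+05, so AC ≈ 406.23.
Law of cosines again: cos C = (AC² + CB² − BA²)/(2·AC·CB) ≈ 0.68470, so ∠C ≈ 46.79°.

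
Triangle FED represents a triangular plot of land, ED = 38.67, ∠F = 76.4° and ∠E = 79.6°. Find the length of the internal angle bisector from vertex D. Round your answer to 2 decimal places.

The third angle is ∠D = 180° − ∠F − ∠E = 24.00°.
Law of sines: DF = ED·sin E/sin F ≈ 39.132.
Law of sines: FE = ED·sin D/sin F ≈ 16.182.
The bisector from D has length 2·ED·DF·cos(∠D/2)/(ED+DF) ≈ 38.05.

t_D ≈ 38.05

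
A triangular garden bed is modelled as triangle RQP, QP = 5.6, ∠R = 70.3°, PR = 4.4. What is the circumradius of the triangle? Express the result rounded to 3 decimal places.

Law of sines: sin Q = PR·sin R/QP ≈ 0.73973.
Since QP ≥ PR, only the acute value applies: ∠Q ≈ 47.71°.
Then ∠P = 180° − ∠R − ∠Q ≈ 61.99°.
Law of sines gives RQ = QP·sin P/sin R ≈ 5.2515.
Circumradius = QP/(2 sin R) ≈ 2.9741.

2.974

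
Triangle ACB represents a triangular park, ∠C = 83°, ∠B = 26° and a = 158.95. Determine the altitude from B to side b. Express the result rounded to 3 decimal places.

h_B ≈ 157.765

The third angle is ∠A = 180° − ∠C − ∠B = 71.00°.
Law of sines: c = a·sin C/sin A ≈ 166.86.
Law of sines: b = a·sin B/sin A ≈ 73.694.
Area = ½·a·c·sin B ≈ 5813.2.
The altitude from B has length 2·area/b ≈ 157.77.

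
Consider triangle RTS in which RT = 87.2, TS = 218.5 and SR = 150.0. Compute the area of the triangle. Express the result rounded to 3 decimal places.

area ≈ 4829.804

Semiperimeter s = (218.5 + 150 + 87.2)/2 = 227.85.
Heron's formula: area = √(227.85·9.35·77.85·140.65) ≈ 4829.8.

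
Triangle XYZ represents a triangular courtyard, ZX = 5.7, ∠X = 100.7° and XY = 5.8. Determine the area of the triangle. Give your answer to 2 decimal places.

16.24

Area = ½·ZX·XY·sin X ≈ 16.243.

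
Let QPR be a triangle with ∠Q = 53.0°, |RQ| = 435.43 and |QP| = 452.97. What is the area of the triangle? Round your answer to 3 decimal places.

Area = ½·|RQ|·|QP|·sin Q ≈ 78760.

area ≈ 78760.127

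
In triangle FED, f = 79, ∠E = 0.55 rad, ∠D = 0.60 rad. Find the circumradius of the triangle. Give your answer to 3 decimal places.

43.275

The third angle is ∠F = π − ∠E − ∠D = 1.992 rad.
Law of sines: e = f·sin E/sin F ≈ 45.239.
Law of sines: d = f·sin D/sin F ≈ 48.87.
Circumradius = f/(2 sin F) ≈ 43.275.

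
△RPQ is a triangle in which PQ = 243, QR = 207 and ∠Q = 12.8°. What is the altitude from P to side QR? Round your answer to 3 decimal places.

h_P ≈ 53.836

By the law of cosines, RP² = PQ² + QR² − 2·PQ·QR·cos Q = 3796, so RP ≈ 61.612.
Area = ½·PQ·QR·sin Q ≈ 5572.1.
The altitude from P has length 2·area/QR ≈ 53.836.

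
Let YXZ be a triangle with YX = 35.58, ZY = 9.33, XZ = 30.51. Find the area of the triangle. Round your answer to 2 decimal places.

Semiperimeter s = (30.51 + 9.33 + 35.58)/2 = 37.71.
Heron's formula: area = √(37.71·7.2·28.38·2.13) ≈ 128.11.

area ≈ 128.11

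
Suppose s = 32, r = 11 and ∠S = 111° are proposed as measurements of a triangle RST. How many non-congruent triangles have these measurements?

1

r·sin S = 11·sin(111°) ≈ 10.27.
Since ∠S is not acute, a triangle exists only if s > r; here s > r, so there is exactly one triangle.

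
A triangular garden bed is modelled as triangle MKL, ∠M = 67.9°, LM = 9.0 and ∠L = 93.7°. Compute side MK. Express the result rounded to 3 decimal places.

The third angle is ∠K = 180° − ∠L − ∠M = 18.40°.
Law of sines: MK = LM·sin L/sin K ≈ 28.453.

28.453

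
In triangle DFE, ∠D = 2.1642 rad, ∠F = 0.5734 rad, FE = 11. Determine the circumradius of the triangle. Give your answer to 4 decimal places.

6.6342

The third angle is ∠E = π − ∠D − ∠F = 0.4040 rad.
Law of sines: ED = FE·sin F/sin D ≈ 7.198.
Law of sines: DF = FE·sin E/sin D ≈ 5.2157.
Circumradius = FE/(2 sin D) ≈ 6.6342.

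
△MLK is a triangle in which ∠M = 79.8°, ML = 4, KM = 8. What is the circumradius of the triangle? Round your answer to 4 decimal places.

4.2098

By the law of cosines, LK² = KM² + ML² − 2·KM·ML·cos M = 68.667, so LK ≈ 8.2865.
Area = ½·KM·ML·sin M ≈ 15.747.
Circumradius = LK/(2 sin M) ≈ 4.2098.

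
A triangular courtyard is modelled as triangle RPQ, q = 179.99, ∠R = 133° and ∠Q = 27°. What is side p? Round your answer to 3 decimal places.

135.598

The third angle is ∠P = 180° − ∠Q − ∠R = 20.00°.
Law of sines: p = q·sin P/sin Q ≈ 135.6.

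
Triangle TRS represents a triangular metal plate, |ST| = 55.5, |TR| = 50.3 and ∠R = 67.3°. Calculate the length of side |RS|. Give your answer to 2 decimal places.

49.86

Law of sines: sin S = |TR|·sin R/|ST| ≈ 0.83610.
Since |ST| ≥ |TR|, only the acute value applies: ∠S ≈ 56.73°.
Then ∠T = 180° − ∠R − ∠S ≈ 55.97°.
Law of sines gives |RS| = |ST|·sin T/sin R ≈ 49.857.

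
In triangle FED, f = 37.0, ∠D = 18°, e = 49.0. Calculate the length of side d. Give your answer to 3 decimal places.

By the law of cosines, d² = f² + e² − 2·f·e·cos D = 321.47, so d ≈ 17.93.

17.930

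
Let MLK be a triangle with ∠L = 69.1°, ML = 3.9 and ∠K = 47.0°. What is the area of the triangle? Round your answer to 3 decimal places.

The third angle is ∠M = 180° − ∠L − ∠K = 63.90°.
Law of sines: LK = ML·sin M/sin K ≈ 4.7888.
Law of sines: KM = ML·sin L/sin K ≈ 4.9817.
Area = ½·ML·LK·sin L ≈ 8.7238.

8.724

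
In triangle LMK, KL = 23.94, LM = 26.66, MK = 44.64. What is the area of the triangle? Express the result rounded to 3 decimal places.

Semiperimeter s = (44.64 + 23.94 + 26.66)/2 = 47.62.
Heron's formula: area = √(47.62·2.98·23.68·20.96) ≈ 265.39.

265.393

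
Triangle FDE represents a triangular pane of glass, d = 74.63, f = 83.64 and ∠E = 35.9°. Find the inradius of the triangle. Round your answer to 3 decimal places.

By the law of cosines, e² = f² + d² − 2·f·d·cos E = 2452.6, so e ≈ 49.524.
Area = ½·f·d·sin E ≈ 1830.1.
Semiperimeter s = (83.64+74.63+49.524)/2 = 103.9.
Inradius = area/s = 1830.1/103.9 ≈ 17.614.

17.614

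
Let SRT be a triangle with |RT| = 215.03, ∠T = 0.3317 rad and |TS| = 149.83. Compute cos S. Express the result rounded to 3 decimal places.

By the law of cosines, |SR|² = |RT|² + |TS|² − 2·|RT|·|TS|·cos T = 7763.4, so |SR| ≈ 88.11.
Law of cosines again: cos S = (|TS|² + |SR|² − |RT|²)/(2·|TS|·|SR|) ≈ -0.60695, so ∠S ≈ 2.2230 rad.

-0.607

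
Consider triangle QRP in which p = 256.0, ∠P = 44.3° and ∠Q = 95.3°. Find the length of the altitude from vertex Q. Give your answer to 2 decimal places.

h_Q ≈ 165.92

The third angle is ∠R = 180° − ∠P − ∠Q = 40.40°.
Law of sines: q = p·sin Q/sin P ≈ 364.98.
Law of sines: r = p·sin R/sin P ≈ 237.56.
Area = ½·p·q·sin R ≈ 30278.
The altitude from Q has length 2·area/q ≈ 165.92.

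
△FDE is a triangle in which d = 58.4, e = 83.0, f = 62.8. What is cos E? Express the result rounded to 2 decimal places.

By the law of cosines, cos E = (f² + d² − e²) / (2·f·d) ≈ 0.06345, so ∠E ≈ 86.36°.

0.06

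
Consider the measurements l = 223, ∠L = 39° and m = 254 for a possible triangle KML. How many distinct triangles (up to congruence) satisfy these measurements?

m·sin L = 254·sin(39°) ≈ 159.8.
Since m sin L < l < m (159.8 < 223 < 254), two triangles exist.

2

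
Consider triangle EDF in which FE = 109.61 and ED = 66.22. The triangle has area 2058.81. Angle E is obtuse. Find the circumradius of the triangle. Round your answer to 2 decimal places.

From area = ½·FE·ED·sin E, we get sin E = 2·area/(FE·ED) ≈ 0.56729.
Taking the obtuse solution, ∠E ≈ 145.44°.
Law of cosines then gives DF ≈ 168.39.
Circumradius = DF/(2 sin E) ≈ 148.41.

148.41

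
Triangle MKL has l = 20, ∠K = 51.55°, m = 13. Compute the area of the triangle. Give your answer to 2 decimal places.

area ≈ 101.81

Area = ½·l·m·sin K ≈ 101.81.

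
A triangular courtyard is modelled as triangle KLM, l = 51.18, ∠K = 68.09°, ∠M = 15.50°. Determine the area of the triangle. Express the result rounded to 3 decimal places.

area ≈ 326.764

The third angle is ∠L = 180° − ∠M − ∠K = 96.41°.
Law of sines: k = l·sin K/sin L ≈ 47.782.
Law of sines: m = l·sin M/sin L ≈ 13.763.
Area = ½·l·k·sin M ≈ 326.76.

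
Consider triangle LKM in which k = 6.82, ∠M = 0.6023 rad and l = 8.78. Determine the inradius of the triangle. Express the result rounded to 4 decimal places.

r ≈ 1.6475

By the law of cosines, m² = l² + k² − 2·l·k·cos M = 24.915, so m ≈ 4.9915.
Area = ½·l·k·sin M ≈ 16.962.
Semiperimeter s = (8.78+6.82+4.9915)/2 = 10.296.
Inradius = area/s = 16.962/10.296 ≈ 1.6475.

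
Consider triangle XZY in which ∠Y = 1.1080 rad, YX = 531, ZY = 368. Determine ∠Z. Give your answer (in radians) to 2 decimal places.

∠Z ≈ 1.30 rad

By the law of cosines, XZ² = ZY² + YX² − 2·ZY·YX·cos Y = 2.429e+05, so XZ ≈ 492.85.
Law of cosines again: cos Z = (XZ² + ZY² − YX²)/(2·XZ·ZY) ≈ 0.26567, so ∠Z ≈ 1.3019 rad.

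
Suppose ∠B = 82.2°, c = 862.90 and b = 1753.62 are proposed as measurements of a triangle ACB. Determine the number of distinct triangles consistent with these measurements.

c·sin B = 862.90·sin(82.2°) ≈ 854.9.
Since b ≥ c, exactly one triangle exists.

1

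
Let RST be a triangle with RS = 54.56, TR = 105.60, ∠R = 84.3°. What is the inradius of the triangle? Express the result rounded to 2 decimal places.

By the law of cosines, ST² = TR² + RS² − 2·TR·RS·cos R = 12984, so ST ≈ 113.95.
Area = ½·TR·RS·sin R ≈ 2866.5.
Semiperimeter s = (113.95+105.6+54.56)/2 = 137.05.
Inradius = area/s = 2866.5/137.05 ≈ 20.915.

r ≈ 20.92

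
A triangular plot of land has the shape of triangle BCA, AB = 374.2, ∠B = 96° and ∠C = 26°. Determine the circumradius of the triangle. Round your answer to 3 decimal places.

The third angle is ∠A = 180° − ∠B − ∠C = 58.00°.
Law of sines: CA = AB·sin B/sin C ≈ 848.94.
Law of sines: BC = AB·sin A/sin C ≈ 723.91.
Circumradius = AB/(2 sin C) ≈ 426.81.

R ≈ 426.807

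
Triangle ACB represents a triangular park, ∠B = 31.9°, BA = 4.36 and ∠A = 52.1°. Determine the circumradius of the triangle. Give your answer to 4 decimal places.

The third angle is ∠C = 180° − ∠B − ∠A = 96.00°.
Law of sines: CB = BA·sin A/sin C ≈ 3.4594.
Law of sines: AC = BA·sin B/sin C ≈ 2.3167.
Circumradius = BA/(2 sin C) ≈ 2.192.

2.1920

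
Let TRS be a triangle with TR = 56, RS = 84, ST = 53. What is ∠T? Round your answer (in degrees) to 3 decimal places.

100.787

By the law of cosines, cos T = (ST² + TR² − RS²) / (2·ST·TR) ≈ -0.18716, so ∠T ≈ 100.79°.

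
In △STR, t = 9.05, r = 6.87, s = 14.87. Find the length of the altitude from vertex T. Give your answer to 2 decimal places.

h_T ≈ 4.62

Semiperimeter p = (14.87 + 9.05 + 6.87)/2 = 15.395.
Heron's formula: area = √(15.395·0.525·6.345·8.525) ≈ 20.909.
The altitude from T has length 2·area/t ≈ 4.6208.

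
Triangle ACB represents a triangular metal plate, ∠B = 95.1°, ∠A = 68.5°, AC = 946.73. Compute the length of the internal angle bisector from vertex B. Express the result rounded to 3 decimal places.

277.924

The third angle is ∠C = 180° − ∠B − ∠A = 16.40°.
Law of sines: CB = AC·sin A/sin B ≈ 884.36.
Law of sines: BA = AC·sin C/sin B ≈ 268.36.
The bisector from B has length 2·CB·BA·cos(∠B/2)/(CB+BA) ≈ 277.92.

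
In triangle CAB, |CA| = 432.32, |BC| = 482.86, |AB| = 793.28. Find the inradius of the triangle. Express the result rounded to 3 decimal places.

Semiperimeter s = (793.28 + 482.86 + 432.32)/2 = 854.23.
Heron's formula: area = √(854.23·60.95·371.37·421.91) ≈ 90321.
Inradius = area/s = 90321/854.23 ≈ 105.73.

105.734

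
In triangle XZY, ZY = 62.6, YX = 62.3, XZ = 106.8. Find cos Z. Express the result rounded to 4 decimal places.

By the law of cosines, cos Z = (XZ² + ZY² − YX²) / (2·XZ·ZY) ≈ 0.85584, so ∠Z ≈ 31.15°.

cos Z ≈ 0.8558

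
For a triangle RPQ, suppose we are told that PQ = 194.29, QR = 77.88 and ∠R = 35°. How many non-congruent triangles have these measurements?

1

QR·sin R = 77.88·sin(35°) ≈ 44.67.
Since PQ ≥ QR, exactly one triangle exists.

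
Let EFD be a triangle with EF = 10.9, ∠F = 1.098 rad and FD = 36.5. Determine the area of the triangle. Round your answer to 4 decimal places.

Area = ½·EF·FD·sin F ≈ 177.1.

area ≈ 177.1026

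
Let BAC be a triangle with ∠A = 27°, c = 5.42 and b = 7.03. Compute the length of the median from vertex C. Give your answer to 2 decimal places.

m_C ≈ 4.78

By the law of cosines, a² = c² + b² − 2·c·b·cos A = 10.898, so a ≈ 3.3012.
Median from C: ½√(2·b² + 2·a² − c²) ≈ 4.7765.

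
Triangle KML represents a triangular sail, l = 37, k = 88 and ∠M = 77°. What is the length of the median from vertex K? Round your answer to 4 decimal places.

m_K ≈ 50.7204

By the law of cosines, m² = l² + k² − 2·l·k·cos M = 7648.1, so m ≈ 87.454.
Median from K: ½√(2·m² + 2·l² − k²) ≈ 50.72.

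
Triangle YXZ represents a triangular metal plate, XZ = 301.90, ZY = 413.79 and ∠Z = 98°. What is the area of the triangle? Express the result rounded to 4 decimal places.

Area = ½·XZ·ZY·sin Z ≈ 61854.

61853.7285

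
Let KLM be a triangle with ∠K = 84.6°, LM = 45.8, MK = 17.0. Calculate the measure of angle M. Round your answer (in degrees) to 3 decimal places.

Law of sines: sin L = MK·sin K/LM ≈ 0.36953.
Since LM ≥ MK, only the acute value applies: ∠L ≈ 21.69°.
Then ∠M = 180° − ∠K − ∠L ≈ 73.71°.

∠M ≈ 73.713°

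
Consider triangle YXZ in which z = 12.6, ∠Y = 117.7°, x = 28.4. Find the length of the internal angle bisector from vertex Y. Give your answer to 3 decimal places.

By the law of cosines, y² = x² + z² − 2·x·z·cos Y = 1298, so y ≈ 36.028.
The bisector from Y has length 2·x·z·cos(∠Y/2)/(x+z) ≈ 9.0294.

t_Y ≈ 9.029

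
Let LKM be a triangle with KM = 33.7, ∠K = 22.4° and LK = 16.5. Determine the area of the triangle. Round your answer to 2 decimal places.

Area = ½·LK·KM·sin K ≈ 105.95.

area ≈ 105.95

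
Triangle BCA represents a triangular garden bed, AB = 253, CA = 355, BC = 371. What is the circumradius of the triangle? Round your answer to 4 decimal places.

By the law of cosines, cos B = (AB² + BC² − CA²) / (2·AB·BC) ≈ 0.40285, so ∠B ≈ 66.24°.
Circumradius = CA/(2 sin B) ≈ 193.93.

193.9325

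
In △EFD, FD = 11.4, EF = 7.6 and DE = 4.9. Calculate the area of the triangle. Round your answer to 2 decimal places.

area ≈ 14.20

Semiperimeter s = (11.4 + 4.9 + 7.6)/2 = 11.95.
Heron's formula: area = √(11.95·0.55·7.05·4.35) ≈ 14.197.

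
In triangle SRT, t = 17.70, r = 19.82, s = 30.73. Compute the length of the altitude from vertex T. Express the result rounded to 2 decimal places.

Semiperimeter p = (30.73 + 19.82 + 17.7)/2 = 34.125.
Heron's formula: area = √(34.125·3.395·14.305·16.425) ≈ 164.99.
The altitude from T has length 2·area/t ≈ 18.643.

18.64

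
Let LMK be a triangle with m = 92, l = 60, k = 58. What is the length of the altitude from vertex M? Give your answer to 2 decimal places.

36.94

Semiperimeter s = (60 + 92 + 58)/2 = 105.
Heron's formula: area = √(105·45·13·47) ≈ 1699.1.
The altitude from M has length 2·area/m ≈ 36.937.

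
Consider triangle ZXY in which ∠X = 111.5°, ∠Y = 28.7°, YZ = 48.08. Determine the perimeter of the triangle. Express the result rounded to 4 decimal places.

perimeter ≈ 105.9740

The third angle is ∠Z = 180° − ∠X − ∠Y = 39.80°.
Law of sines: XY = YZ·sin Z/sin X ≈ 33.078.
Law of sines: ZX = YZ·sin Y/sin X ≈ 24.816.
Semiperimeter s = (33.078+48.08+24.816)/2 = 52.987.
Perimeter = 33.078 + 48.08 + 24.816 = 105.97.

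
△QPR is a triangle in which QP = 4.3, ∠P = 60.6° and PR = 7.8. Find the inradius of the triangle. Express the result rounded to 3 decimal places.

By the law of cosines, RQ² = QP² + PR² − 2·QP·PR·cos P = 46.4, so RQ ≈ 6.8118.
Area = ½·QP·PR·sin P ≈ 14.61.
Semiperimeter s = (7.8+6.8118+4.3)/2 = 9.4559.
Inradius = area/s = 14.61/9.4559 ≈ 1.5451.

r ≈ 1.545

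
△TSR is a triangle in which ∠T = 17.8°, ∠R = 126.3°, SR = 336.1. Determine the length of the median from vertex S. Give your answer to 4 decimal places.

m_S ≈ 587.4937

The third angle is ∠S = 180° − ∠R − ∠T = 35.90°.
Law of sines: RT = SR·sin S/sin T ≈ 644.69.
Law of sines: TS = SR·sin R/sin T ≈ 886.09.
Median from S: ½√(2·TS² + 2·SR² − RT²) ≈ 587.49.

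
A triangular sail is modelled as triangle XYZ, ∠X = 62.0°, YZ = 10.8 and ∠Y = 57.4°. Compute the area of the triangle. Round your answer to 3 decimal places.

area ≈ 48.479

The third angle is ∠Z = 180° − ∠X − ∠Y = 60.60°.
Law of sines: ZX = YZ·sin Y/sin X ≈ 10.305.
Law of sines: XY = YZ·sin Z/sin X ≈ 10.656.
Area = ½·YZ·ZX·sin Z ≈ 48.479.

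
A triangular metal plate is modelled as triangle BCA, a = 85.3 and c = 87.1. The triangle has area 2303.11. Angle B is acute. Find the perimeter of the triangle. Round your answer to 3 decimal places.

229.001

From area = ½·c·a·sin B, we get sin B = 2·area/(c·a) ≈ 0.61998.
Taking the acute solution, ∠B ≈ 38.31°.
Law of cosines then gives b ≈ 56.601.
Perimeter = 56.601 + 87.1 + 85.3 = 229.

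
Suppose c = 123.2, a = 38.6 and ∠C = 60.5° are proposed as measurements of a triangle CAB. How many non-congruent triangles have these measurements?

1

a·sin C = 38.6·sin(60.5°) ≈ 33.6.
Since c ≥ a, exactly one triangle exists.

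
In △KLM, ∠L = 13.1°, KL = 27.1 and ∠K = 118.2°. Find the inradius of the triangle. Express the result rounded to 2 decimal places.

2.91

The third angle is ∠M = 180° − ∠K − ∠L = 48.70°.
Law of sines: LM = KL·sin K/sin M ≈ 31.791.
Law of sines: MK = KL·sin L/sin M ≈ 8.1759.
Area = ½·KL·LM·sin L ≈ 97.634.
Semiperimeter s = (31.791+8.1759+27.1)/2 = 33.533.
Inradius = area/s = 97.634/33.533 ≈ 2.9115.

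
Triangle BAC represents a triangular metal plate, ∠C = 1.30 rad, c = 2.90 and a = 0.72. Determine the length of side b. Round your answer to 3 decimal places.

3.008

Law of sines: sin A = a·sin C/c ≈ 0.23923.
Since c ≥ a, only the acute value applies: ∠A ≈ 0.242 rad.
Then ∠B = π − ∠C − ∠A ≈ 1.600 rad.
Law of sines gives b = c·sin B/sin C ≈ 3.0084.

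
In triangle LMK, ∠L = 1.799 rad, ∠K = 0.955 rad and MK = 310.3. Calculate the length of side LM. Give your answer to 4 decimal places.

The third angle is ∠M = π − ∠K − ∠L = 0.388 rad.
Law of sines: LM = MK·sin K/sin L ≈ 260.04.

260.0440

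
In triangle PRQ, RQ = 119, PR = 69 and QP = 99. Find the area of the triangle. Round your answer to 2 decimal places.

area ≈ 3414.03

Semiperimeter s = (119 + 99 + 69)/2 = 143.5.
Heron's formula: area = √(143.5·24.5·44.5·74.5) ≈ 3414.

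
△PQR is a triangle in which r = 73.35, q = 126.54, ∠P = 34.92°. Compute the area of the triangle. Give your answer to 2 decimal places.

Area = ½·q·r·sin P ≈ 2656.6.

2656.57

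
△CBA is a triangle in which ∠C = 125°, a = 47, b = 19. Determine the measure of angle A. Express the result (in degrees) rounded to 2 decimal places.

By the law of cosines, c² = b² + a² − 2·b·a·cos C = 3594.4, so c ≈ 59.953.
Law of cosines again: cos A = (c² + b² − a²)/(2·c·b) ≈ 0.76656, so ∠A ≈ 39.95°.

∠A ≈ 39.95°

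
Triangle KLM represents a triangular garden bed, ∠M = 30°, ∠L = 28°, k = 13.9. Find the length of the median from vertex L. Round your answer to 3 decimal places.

The third angle is ∠K = 180° − ∠L − ∠M = 122.00°.
Law of sines: l = k·sin L/sin K ≈ 7.6949.
Law of sines: m = k·sin M/sin K ≈ 8.1953.
Median from L: ½√(2·m² + 2·k² − l²) ≈ 10.742.

m_L ≈ 10.742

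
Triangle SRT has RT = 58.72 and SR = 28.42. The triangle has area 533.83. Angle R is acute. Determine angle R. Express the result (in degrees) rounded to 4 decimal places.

From area = ½·SR·RT·sin R, we get sin R = 2·area/(SR·RT) ≈ 0.63977.
Taking the acute solution, ∠R ≈ 39.77°.

39.7746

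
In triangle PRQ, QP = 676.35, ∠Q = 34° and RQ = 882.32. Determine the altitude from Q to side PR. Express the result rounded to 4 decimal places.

By the law of cosines, PR² = RQ² + QP² − 2·RQ·QP·cos Q = 2.4647e+05, so PR ≈ 496.46.
Area = ½·RQ·QP·sin Q ≈ 1.6685e+05.
The altitude from Q has length 2·area/PR ≈ 672.17.

h_Q ≈ 672.1674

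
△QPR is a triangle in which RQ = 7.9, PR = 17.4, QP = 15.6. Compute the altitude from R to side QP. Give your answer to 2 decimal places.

h_R ≈ 7.90

Semiperimeter s = (17.4 + 7.9 + 15.6)/2 = 20.45.
Heron's formula: area = √(20.45·3.05·12.55·4.85) ≈ 61.615.
The altitude from R has length 2·area/QP ≈ 7.8994.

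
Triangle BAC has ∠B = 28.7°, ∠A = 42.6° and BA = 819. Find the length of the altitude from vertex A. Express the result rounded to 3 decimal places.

The third angle is ∠C = 180° − ∠B − ∠A = 108.70°.
Law of sines: AC = BA·sin B/sin C ≈ 415.22.
Law of sines: CB = BA·sin A/sin C ≈ 585.26.
Area = ½·BA·AC·sin A ≈ 1.1509e+05.
The altitude from A has length 2·area/CB ≈ 393.3.

h_A ≈ 393.303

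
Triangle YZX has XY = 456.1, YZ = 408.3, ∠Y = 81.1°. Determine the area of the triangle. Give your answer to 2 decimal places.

area ≈ 91991.72

Area = ½·XY·YZ·sin Y ≈ 91992.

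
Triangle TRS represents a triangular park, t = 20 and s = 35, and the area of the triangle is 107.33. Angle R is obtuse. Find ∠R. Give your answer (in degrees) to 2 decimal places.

From area = ½·s·t·sin R, we get sin R = 2·area/(s·t) ≈ 0.30666.
Taking the obtuse solution, ∠R ≈ 162.14°.

∠R ≈ 162.14°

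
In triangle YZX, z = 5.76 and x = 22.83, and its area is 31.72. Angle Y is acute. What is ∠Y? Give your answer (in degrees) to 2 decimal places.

From area = ½·z·x·sin Y, we get sin Y = 2·area/(z·x) ≈ 0.48243.
Taking the acute solution, ∠Y ≈ 28.84°.

∠Y ≈ 28.84°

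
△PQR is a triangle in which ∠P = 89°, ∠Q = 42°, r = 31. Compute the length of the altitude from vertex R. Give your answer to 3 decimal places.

The third angle is ∠R = 180° − ∠P − ∠Q = 49.00°.
Law of sines: p = r·sin P/sin R ≈ 41.069.
Law of sines: q = r·sin Q/sin R ≈ 27.485.
Area = ½·r·p·sin Q ≈ 425.95.
The altitude from R has length 2·area/r ≈ 27.481.

27.481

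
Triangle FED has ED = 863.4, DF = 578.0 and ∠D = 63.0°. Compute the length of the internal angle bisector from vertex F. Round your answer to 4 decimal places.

525.0059

By the law of cosines, FE² = ED² + DF² − 2·ED·DF·cos D = 6.2642e+05, so FE ≈ 791.47.
Law of cosines again: cos F = (DF² + FE² − ED²)/(2·DF·FE) ≈ 0.23504, so ∠F ≈ 76.41°.
The bisector from F has length 2·DF·FE·cos(∠F/2)/(DF+FE) ≈ 525.01.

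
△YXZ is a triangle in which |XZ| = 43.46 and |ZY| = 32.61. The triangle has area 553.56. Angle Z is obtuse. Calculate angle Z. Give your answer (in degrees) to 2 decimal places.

From area = ½·|XZ|·|ZY|·sin Z, we get sin Z = 2·area/(|XZ|·|ZY|) ≈ 0.78119.
Taking the obtuse solution, ∠Z ≈ 128.63°.

∠Z ≈ 128.63°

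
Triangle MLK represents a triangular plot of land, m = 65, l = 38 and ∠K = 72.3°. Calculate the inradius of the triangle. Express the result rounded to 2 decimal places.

14.04

By the law of cosines, k² = m² + l² − 2·m·l·cos K = 4167.1, so k ≈ 64.553.
Area = ½·m·l·sin K ≈ 1176.5.
Semiperimeter s = (65+38+64.553)/2 = 83.776.
Inradius = area/s = 1176.5/83.776 ≈ 14.044.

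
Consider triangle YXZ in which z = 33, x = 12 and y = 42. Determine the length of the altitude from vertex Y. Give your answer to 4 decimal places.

h_Y ≈ 6.9955

Semiperimeter s = (42 + 12 + 33)/2 = 43.5.
Heron's formula: area = √(43.5·1.5·31.5·10.5) ≈ 146.91.
The altitude from Y has length 2·area/y ≈ 6.9955.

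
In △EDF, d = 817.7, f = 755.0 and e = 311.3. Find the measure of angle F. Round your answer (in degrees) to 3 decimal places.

By the law of cosines, cos F = (e² + d² − f²) / (2·e·d) ≈ 0.38404, so ∠F ≈ 67.42°.

67.416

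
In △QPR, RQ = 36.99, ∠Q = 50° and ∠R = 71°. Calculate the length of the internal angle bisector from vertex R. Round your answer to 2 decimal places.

The third angle is ∠P = 180° − ∠R − ∠Q = 59.00°.
Law of sines: PR = RQ·sin Q/sin P ≈ 33.058.
Law of sines: QP = RQ·sin R/sin P ≈ 40.803.
The bisector from R has length 2·PR·RQ·cos(∠R/2)/(PR+RQ) ≈ 28.424.

t_R ≈ 28.42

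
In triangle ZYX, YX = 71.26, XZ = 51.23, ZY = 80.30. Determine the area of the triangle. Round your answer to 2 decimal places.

area ≈ 1798.18

Semiperimeter s = (71.26 + 51.23 + 80.3)/2 = 101.4.
Heron's formula: area = √(101.4·30.135·50.165·21.095) ≈ 1798.2.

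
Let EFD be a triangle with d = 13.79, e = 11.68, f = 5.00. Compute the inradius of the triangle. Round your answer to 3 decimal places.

r ≈ 1.858

Semiperimeter s = (11.68 + 5 + 13.79)/2 = 15.235.
Heron's formula: area = √(15.235·3.555·10.235·1.445) ≈ 28.302.
Inradius = area/s = 28.302/15.235 ≈ 1.8577.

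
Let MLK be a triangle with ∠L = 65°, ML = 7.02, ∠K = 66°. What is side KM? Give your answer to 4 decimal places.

The third angle is ∠M = 180° − ∠L − ∠K = 49.00°.
Law of sines: KM = ML·sin L/sin K ≈ 6.9644.

6.9644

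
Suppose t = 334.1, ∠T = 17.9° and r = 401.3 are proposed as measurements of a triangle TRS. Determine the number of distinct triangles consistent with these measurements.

2

r·sin T = 401.3·sin(17.9°) ≈ 123.3.
Since r sin T < t < r (123.3 < 334.1 < 401.3), two triangles exist.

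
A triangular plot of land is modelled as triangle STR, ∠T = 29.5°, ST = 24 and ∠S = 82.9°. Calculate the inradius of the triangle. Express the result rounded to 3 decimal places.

r ≈ 4.868

The third angle is ∠R = 180° − ∠S − ∠T = 67.60°.
Law of sines: TR = ST·sin S/sin R ≈ 25.76.
Law of sines: RS = ST·sin T/sin R ≈ 12.783.
Area = ½·ST·TR·sin T ≈ 152.22.
Semiperimeter s = (25.76+12.783+24)/2 = 31.271.
Inradius = area/s = 152.22/31.271 ≈ 4.8676.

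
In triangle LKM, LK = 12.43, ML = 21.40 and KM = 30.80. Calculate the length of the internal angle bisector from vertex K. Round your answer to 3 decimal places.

By the law of cosines, cos K = (LK² + KM² − ML²) / (2·LK·KM) ≈ 0.84262, so ∠K ≈ 32.58°.
The bisector from K has length 2·LK·KM·cos(∠K/2)/(LK+KM) ≈ 17.001.

17.001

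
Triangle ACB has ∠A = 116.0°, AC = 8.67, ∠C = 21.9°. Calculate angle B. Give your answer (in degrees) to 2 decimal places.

The third angle is ∠B = 180° − ∠A − ∠C = 42.10°.

∠B ≈ 42.10°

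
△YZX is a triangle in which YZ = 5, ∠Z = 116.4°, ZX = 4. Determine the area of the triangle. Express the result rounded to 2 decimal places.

8.96

Area = ½·YZ·ZX·sin Z ≈ 8.9571.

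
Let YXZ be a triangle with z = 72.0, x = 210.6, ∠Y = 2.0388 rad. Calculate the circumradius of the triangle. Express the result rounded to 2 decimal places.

By the law of cosines, y² = x² + z² − 2·x·z·cos Y = 63217, so y ≈ 251.43.
Area = ½·x·z·sin Y ≈ 6766.4.
Circumradius = y/(2 sin Y) ≈ 140.86.

R ≈ 140.86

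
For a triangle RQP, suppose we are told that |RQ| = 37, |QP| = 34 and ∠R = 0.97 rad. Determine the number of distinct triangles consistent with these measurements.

2

|RQ|·sin R = 37·sin(0.97 rad) ≈ 30.52.
Since |RQ| sin R < |QP| < |RQ| (30.52 < 34 < 37), two triangles exist.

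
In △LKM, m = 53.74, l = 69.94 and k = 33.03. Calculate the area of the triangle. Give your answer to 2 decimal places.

Semiperimeter s = (69.94 + 33.03 + 53.74)/2 = 78.355.
Heron's formula: area = √(78.355·8.415·45.325·24.615) ≈ 857.69.

857.69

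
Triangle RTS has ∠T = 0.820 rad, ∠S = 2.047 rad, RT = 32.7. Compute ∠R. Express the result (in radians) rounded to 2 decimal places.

∠R ≈ 0.27 rad

The third angle is ∠R = π − ∠T − ∠S = 0.275 rad.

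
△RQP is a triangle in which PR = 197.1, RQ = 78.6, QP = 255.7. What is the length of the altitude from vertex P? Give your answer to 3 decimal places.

h_P ≈ 148.594

Semiperimeter s = (255.7 + 197.1 + 78.6)/2 = 265.7.
Heron's formula: area = √(265.7·10·68.6·187.1) ≈ 5839.8.
The altitude from P has length 2·area/RQ ≈ 148.59.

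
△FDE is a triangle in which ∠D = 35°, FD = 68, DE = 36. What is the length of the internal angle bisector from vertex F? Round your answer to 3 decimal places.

t_F ≈ 51.602

By the law of cosines, EF² = FD² + DE² − 2·FD·DE·cos D = 1909.4, so EF ≈ 43.697.
Law of cosines again: cos F = (EF² + FD² − DE²)/(2·EF·FD) ≈ 0.88131, so ∠F ≈ 28.20°.
The bisector from F has length 2·EF·FD·cos(∠F/2)/(EF+FD) ≈ 51.602.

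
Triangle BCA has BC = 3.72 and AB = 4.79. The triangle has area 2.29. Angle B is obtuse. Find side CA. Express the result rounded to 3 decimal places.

From area = ½·AB·BC·sin B, we get sin B = 2·area/(AB·BC) ≈ 0.25703.
Taking the obtuse solution, ∠B ≈ 165.11°.
Law of cosines then gives CA ≈ 8.4394.

8.439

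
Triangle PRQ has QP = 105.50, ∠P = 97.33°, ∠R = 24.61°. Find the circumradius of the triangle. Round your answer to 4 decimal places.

126.6691

The third angle is ∠Q = 180° − ∠P − ∠R = 58.06°.
Law of sines: RQ = QP·sin P/sin R ≈ 251.27.
Law of sines: PR = QP·sin Q/sin R ≈ 214.98.
Circumradius = QP/(2 sin R) ≈ 126.67.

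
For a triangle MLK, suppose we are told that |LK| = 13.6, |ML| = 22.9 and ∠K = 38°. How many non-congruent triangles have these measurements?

|LK|·sin K = 13.6·sin(38°) ≈ 8.373.
Since |ML| ≥ |LK|, exactly one triangle exists.

1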